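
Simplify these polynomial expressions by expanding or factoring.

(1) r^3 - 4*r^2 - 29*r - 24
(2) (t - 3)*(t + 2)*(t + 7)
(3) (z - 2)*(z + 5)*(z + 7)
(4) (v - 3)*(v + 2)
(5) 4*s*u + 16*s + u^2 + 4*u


(1) = (r - 8)*(r + 1)*(r + 3)
(2) = t^3 + 6*t^2 - 13*t - 42
(3) = z^3 + 10*z^2 + 11*z - 70
(4) = v^2 - v - 6
(5) = (4*s + u)*(u + 4)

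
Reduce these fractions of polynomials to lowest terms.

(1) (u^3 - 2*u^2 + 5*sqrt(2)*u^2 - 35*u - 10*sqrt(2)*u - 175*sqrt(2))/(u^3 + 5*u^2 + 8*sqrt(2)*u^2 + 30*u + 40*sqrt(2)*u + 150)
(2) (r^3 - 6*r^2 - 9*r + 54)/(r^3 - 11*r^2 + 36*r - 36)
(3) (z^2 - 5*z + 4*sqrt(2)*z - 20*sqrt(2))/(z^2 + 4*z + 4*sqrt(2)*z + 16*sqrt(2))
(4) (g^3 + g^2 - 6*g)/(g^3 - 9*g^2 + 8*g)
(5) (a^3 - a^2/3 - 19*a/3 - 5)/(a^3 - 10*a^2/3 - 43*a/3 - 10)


(1) = (u - 7)/(u + 3*sqrt(2))
(2) = (r + 3)/(r - 2)
(3) = (z - 5)/(z + 4)
(4) = (g^2 + g - 6)/(g^2 - 9*g + 8)
(5) = (a - 3)/(a - 6)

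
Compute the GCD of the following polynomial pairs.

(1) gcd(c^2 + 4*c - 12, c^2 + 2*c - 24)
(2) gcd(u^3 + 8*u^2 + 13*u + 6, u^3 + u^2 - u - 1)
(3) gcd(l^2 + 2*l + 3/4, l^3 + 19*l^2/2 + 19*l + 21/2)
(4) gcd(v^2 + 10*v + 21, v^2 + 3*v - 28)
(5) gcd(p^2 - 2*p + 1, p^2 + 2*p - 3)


(1) = c + 6
(2) = gcd((u + 1)^2*(u + 6), (u - 1)*(u + 1)^2) = u^2 + 2*u + 1
(3) = l + 3/2
(4) = gcd((v + 3)*(v + 7), (v - 4)*(v + 7)) = v + 7
(5) = p - 1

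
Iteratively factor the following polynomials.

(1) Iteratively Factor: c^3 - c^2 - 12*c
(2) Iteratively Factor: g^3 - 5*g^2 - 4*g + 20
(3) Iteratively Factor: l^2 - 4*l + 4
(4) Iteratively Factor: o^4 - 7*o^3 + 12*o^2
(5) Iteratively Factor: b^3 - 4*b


(1) = (c + 3)*(c^2 - 4*c) = (c - 4)*(c + 3)*(c)
(2) = (g + 2)*(g^2 - 7*g + 10) = (g - 5)*(g + 2)*(g - 2)
(3) = (l - 2)*(l - 2)
(4) = (o - 3)*(o^3 - 4*o^2) = (o - 4)*(o - 3)*(o^2) = o*(o - 4)*(o - 3)*(o)
(5) = (b)*(b^2 - 4) = b*(b - 2)*(b + 2)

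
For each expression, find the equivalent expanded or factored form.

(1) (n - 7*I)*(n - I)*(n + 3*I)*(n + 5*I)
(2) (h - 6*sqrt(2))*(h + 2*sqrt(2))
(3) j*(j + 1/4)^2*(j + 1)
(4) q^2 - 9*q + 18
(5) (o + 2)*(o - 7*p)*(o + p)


(1) = n^4 + 42*n^2 + 64*I*n + 105
(2) = h^2 - 4*sqrt(2)*h - 24
(3) = j^4 + 3*j^3/2 + 9*j^2/16 + j/16
(4) = (q - 6)*(q - 3)
(5) = o^3 - 6*o^2*p + 2*o^2 - 7*o*p^2 - 12*o*p - 14*p^2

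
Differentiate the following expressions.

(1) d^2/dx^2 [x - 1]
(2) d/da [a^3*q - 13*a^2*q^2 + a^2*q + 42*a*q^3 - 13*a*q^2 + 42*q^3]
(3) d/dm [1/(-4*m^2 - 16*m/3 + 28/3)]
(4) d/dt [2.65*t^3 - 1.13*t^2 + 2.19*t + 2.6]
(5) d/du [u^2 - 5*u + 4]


(1) = 0
(2) = q*(3*a^2 - 26*a*q + 2*a + 42*q^2 - 13*q)
(3) = 3*(3*m + 2)/(2*(3*m^2 + 4*m - 7)^2)
(4) = 7.95*t^2 - 2.26*t + 2.19
(5) = 2*u - 5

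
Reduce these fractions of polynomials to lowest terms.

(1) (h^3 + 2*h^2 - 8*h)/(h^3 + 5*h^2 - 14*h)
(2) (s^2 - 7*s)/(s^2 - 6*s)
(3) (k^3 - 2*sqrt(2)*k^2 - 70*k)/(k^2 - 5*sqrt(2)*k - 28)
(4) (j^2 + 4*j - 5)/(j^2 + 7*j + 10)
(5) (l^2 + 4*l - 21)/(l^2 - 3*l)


(1) = (h + 4)/(h + 7)
(2) = (s - 7)/(s - 6)
(3) = (k^2 + 5*sqrt(2)*k)/(k + 2*sqrt(2))
(4) = (j - 1)/(j + 2)
(5) = (l + 7)/l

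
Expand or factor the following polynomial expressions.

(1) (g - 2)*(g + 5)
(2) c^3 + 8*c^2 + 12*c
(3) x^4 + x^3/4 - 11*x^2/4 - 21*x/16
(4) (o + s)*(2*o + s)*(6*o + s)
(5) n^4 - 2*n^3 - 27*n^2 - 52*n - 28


(1) = g^2 + 3*g - 10
(2) = c*(c + 2)*(c + 6)
(3) = x*(x - 7/4)*(x + 1/2)*(x + 3/2)
(4) = 12*o^3 + 20*o^2*s + 9*o*s^2 + s^3
(5) = (n - 7)*(n + 1)*(n + 2)^2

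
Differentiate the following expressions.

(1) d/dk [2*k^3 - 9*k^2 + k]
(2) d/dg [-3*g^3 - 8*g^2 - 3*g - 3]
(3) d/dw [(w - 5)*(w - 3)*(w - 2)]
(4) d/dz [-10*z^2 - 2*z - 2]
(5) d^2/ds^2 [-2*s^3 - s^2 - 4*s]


(1) = 6*k^2 - 18*k + 1
(2) = -9*g^2 - 16*g - 3
(3) = 3*w^2 - 20*w + 31
(4) = -20*z - 2
(5) = -12*s - 2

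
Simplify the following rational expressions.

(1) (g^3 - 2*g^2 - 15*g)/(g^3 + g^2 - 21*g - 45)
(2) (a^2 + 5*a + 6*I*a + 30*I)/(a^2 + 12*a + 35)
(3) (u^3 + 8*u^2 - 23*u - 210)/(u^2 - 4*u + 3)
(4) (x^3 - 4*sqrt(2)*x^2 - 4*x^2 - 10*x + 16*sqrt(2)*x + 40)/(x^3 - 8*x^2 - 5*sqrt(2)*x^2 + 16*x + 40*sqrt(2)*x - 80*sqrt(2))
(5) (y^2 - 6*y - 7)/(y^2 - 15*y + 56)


(1) = g/(g + 3)
(2) = (a + 6*I)/(a + 7)
(3) = (u^3 + 8*u^2 - 23*u - 210)/(u^2 - 4*u + 3)
(4) = (x + sqrt(2))/(x - 4)
(5) = (y + 1)/(y - 8)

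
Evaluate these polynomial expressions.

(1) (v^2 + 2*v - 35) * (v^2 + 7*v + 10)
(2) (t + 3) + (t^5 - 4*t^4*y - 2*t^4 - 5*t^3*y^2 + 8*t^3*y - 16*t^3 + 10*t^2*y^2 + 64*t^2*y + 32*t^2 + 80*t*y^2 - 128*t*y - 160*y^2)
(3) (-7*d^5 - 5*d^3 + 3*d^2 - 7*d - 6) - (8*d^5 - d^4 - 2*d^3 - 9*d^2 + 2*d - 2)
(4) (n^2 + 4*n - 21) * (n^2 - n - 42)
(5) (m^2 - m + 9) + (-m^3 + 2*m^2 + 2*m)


(1) = v^4 + 9*v^3 - 11*v^2 - 225*v - 350
(2) = t^5 - 4*t^4*y - 2*t^4 - 5*t^3*y^2 + 8*t^3*y - 16*t^3 + 10*t^2*y^2 + 64*t^2*y + 32*t^2 + 80*t*y^2 - 128*t*y + t - 160*y^2 + 3
(3) = -15*d^5 + d^4 - 3*d^3 + 12*d^2 - 9*d - 4
(4) = n^4 + 3*n^3 - 67*n^2 - 147*n + 882
(5) = -m^3 + 3*m^2 + m + 9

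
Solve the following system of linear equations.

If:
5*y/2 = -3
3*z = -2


Then:
y = -6/5
z = -2/3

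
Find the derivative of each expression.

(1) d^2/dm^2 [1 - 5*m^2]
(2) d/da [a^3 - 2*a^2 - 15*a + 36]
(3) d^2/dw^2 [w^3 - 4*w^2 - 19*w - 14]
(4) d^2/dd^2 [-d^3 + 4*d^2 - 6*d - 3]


(1) = -10
(2) = 3*a^2 - 4*a - 15
(3) = 6*w - 8
(4) = 8 - 6*d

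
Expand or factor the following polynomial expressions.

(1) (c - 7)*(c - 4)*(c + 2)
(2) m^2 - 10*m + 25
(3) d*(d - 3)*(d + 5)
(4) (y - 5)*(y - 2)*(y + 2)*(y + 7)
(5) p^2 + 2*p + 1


(1) = c^3 - 9*c^2 + 6*c + 56
(2) = (m - 5)^2
(3) = d^3 + 2*d^2 - 15*d
(4) = y^4 + 2*y^3 - 39*y^2 - 8*y + 140
(5) = (p + 1)^2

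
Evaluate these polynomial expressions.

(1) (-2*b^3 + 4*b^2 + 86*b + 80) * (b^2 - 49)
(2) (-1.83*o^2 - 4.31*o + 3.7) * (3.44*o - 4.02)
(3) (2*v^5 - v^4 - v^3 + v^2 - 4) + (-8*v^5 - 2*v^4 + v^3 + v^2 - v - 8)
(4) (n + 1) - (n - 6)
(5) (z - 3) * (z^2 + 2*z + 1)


(1) = -2*b^5 + 4*b^4 + 184*b^3 - 116*b^2 - 4214*b - 3920
(2) = -6.2952*o^3 - 7.4698*o^2 + 30.0542*o - 14.874
(3) = -6*v^5 - 3*v^4 + 2*v^2 - v - 12
(4) = 7
(5) = z^3 - z^2 - 5*z - 3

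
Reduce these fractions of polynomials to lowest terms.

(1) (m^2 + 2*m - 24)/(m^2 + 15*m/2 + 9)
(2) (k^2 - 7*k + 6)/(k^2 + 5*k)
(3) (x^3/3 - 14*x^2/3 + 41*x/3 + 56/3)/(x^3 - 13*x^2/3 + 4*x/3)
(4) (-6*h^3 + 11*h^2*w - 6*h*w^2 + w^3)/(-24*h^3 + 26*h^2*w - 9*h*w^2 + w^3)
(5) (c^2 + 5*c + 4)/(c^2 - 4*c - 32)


(1) = (2*m - 8)/(2*m + 3)
(2) = (k^2 - 7*k + 6)/(k^2 + 5*k)
(3) = (x^3 - 14*x^2 + 41*x + 56)/(3*x^3 - 13*x^2 + 4*x)
(4) = (-h + w)/(-4*h + w)
(5) = (c + 1)/(c - 8)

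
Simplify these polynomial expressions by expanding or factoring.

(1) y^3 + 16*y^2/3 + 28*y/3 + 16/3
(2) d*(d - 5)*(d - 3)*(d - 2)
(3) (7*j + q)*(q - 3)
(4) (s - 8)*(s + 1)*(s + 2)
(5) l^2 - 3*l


(1) = (y + 4/3)*(y + 2)^2
(2) = d^4 - 10*d^3 + 31*d^2 - 30*d
(3) = 7*j*q - 21*j + q^2 - 3*q
(4) = s^3 - 5*s^2 - 22*s - 16
(5) = l*(l - 3)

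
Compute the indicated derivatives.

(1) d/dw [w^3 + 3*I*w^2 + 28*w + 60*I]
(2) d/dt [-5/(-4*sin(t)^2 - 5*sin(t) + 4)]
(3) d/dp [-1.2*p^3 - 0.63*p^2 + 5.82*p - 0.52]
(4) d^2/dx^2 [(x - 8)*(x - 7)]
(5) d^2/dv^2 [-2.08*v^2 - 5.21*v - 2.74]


(1) = 3*w^2 + 6*I*w + 28
(2) = -5*(8*sin(t) + 5)*cos(t)/(5*sin(t) - 4*cos(t)^2)^2
(3) = -3.6*p^2 - 1.26*p + 5.82
(4) = 2
(5) = -4.16000000000000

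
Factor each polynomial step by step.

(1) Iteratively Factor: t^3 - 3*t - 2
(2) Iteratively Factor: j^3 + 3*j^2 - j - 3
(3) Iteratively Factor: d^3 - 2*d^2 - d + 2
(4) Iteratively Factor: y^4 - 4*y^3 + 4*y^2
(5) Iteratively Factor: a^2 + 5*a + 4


(1) = (t + 1)*(t^2 - t - 2) = (t - 2)*(t + 1)*(t + 1)
(2) = (j - 1)*(j^2 + 4*j + 3) = (j - 1)*(j + 1)*(j + 3)
(3) = (d - 2)*(d^2 - 1) = (d - 2)*(d + 1)*(d - 1)
(4) = (y - 2)*(y^3 - 2*y^2) = (y - 2)^2*(y^2) = y*(y - 2)^2*(y)
(5) = (a + 4)*(a + 1)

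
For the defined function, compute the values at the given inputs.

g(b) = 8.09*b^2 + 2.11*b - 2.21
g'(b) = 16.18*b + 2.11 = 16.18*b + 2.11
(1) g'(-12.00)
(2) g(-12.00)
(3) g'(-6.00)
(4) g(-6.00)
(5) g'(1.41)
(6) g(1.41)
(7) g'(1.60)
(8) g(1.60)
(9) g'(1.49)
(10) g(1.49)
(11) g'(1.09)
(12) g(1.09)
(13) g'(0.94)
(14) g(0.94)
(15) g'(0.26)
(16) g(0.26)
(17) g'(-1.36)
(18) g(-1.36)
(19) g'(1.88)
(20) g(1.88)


(1) = -192.05
(2) = 1137.43
(3) = -94.97
(4) = 276.37
(5) = 24.92
(6) = 16.85
(7) = 28.00
(8) = 21.88
(9) = 26.22
(10) = 18.89
(11) = 19.75
(12) = 9.70
(13) = 17.32
(14) = 6.92
(15) = 6.32
(16) = -1.11
(17) = -19.89
(18) = 9.88
(19) = 32.53
(20) = 30.35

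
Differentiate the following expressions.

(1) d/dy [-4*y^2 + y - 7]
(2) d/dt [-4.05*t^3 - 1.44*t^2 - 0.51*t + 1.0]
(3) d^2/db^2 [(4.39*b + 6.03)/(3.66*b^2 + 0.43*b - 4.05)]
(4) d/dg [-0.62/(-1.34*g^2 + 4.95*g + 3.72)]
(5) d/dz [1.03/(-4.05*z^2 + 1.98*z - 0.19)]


(1) = 1 - 8*y
(2) = -12.15*t^2 - 2.88*t - 0.51
(3) = ((4.39*b + 6.03)*(7.32*b + 0.43)*(14.64*b + 0.86) - (96.4044*b + 47.915)*(3.66*b^2 + 0.43*b - 4.05))/(3.66*b^2 + 0.43*b - 4.05)^3
(4) = (3.069 - 1.6616*g)/(-1.34*g^2 + 4.95*g + 3.72)^2
(5) = (8.343*z - 2.0394)/(4.05*z^2 - 1.98*z + 0.19)^2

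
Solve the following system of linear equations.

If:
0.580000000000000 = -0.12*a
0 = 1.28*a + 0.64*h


Then:
a = -4.83
h = 9.67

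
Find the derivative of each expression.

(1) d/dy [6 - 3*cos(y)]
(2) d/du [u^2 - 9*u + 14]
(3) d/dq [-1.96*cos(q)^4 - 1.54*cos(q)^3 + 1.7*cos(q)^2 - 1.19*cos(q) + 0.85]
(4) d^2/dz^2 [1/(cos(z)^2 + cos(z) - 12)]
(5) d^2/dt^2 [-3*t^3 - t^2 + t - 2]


(1) = 3*sin(y)
(2) = 2*u - 9
(3) = (7.84*cos(q)^3 + 4.62*cos(q)^2 - 3.4*cos(q) + 1.19)*sin(q)
(4) = (-4*sin(z)^4 + 51*sin(z)^2 - 33*cos(z)/4 - 3*cos(3*z)/4 - 21)/((cos(z) - 3)^3*(cos(z) + 4)^3)
(5) = -18*t - 2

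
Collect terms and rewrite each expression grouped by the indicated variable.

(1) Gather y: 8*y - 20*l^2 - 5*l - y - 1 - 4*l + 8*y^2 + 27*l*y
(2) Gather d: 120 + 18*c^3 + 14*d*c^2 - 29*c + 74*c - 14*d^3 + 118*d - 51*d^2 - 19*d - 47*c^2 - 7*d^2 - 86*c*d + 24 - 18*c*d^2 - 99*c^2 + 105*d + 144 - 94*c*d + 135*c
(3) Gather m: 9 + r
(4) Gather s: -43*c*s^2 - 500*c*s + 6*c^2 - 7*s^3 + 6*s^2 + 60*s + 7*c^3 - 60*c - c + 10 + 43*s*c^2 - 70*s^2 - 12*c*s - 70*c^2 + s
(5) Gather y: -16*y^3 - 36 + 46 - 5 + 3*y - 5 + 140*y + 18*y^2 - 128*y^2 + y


(1) = -20*l^2 - 9*l + 8*y^2 + y*(27*l + 7) - 1
(2) = 18*c^3 - 146*c^2 + 180*c - 14*d^3 + d^2*(-18*c - 58) + d*(14*c^2 - 180*c + 204) + 288
(3) = r + 9
(4) = 7*c^3 - 64*c^2 - 61*c - 7*s^3 + s^2*(-43*c - 64) + s*(43*c^2 - 512*c + 61) + 10
(5) = -16*y^3 - 110*y^2 + 144*y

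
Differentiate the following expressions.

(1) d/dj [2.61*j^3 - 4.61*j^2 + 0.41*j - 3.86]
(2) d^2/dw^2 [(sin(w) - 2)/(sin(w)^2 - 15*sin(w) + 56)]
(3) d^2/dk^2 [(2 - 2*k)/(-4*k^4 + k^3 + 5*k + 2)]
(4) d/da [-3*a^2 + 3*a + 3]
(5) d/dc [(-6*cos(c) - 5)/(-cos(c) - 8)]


(1) = 7.83*j^2 - 9.22*j + 0.41
(2) = (-sin(w)^5 - 7*sin(w)^4 + 248*sin(w)^3 - 850*sin(w)^2 - 1612*sin(w) + 1004)/(sin(w)^2 - 15*sin(w) + 56)^3
(3) = 4*(-(k - 1)*(-16*k^3 + 3*k^2 + 5)^2 + (-16*k^3 + 3*k^2 - 3*k*(k - 1)*(8*k - 1) + 5)*(-4*k^4 + k^3 + 5*k + 2))/(-4*k^4 + k^3 + 5*k + 2)^3
(4) = 3 - 6*a
(5) = -43*sin(c)/(cos(c) + 8)^2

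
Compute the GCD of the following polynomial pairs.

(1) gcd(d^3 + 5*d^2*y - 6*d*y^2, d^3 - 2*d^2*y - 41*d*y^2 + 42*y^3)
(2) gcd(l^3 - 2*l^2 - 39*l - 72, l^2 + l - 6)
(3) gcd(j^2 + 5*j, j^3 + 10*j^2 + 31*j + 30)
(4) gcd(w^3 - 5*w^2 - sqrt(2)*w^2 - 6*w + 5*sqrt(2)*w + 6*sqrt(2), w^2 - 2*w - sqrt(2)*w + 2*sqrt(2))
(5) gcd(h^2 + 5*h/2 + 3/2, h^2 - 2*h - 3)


(1) = gcd(d*(d - y)*(d + 6*y), (d - 7*y)*(d - y)*(d + 6*y)) = -d^2 - 5*d*y + 6*y^2
(2) = l + 3
(3) = gcd(j*(j + 5), (j + 2)*(j + 3)*(j + 5)) = j + 5
(4) = w - sqrt(2)
(5) = h + 1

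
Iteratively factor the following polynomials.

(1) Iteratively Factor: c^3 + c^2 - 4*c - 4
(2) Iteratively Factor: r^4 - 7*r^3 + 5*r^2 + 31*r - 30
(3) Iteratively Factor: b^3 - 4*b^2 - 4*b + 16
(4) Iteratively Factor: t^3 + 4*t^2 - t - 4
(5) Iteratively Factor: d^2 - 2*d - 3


(1) = (c - 2)*(c^2 + 3*c + 2) = (c - 2)*(c + 1)*(c + 2)
(2) = (r - 1)*(r^3 - 6*r^2 - r + 30) = (r - 5)*(r - 1)*(r^2 - r - 6) = (r - 5)*(r - 1)*(r + 2)*(r - 3)
(3) = (b - 4)*(b^2 - 4) = (b - 4)*(b + 2)*(b - 2)
(4) = (t + 4)*(t^2 - 1) = (t + 1)*(t + 4)*(t - 1)
(5) = (d - 3)*(d + 1)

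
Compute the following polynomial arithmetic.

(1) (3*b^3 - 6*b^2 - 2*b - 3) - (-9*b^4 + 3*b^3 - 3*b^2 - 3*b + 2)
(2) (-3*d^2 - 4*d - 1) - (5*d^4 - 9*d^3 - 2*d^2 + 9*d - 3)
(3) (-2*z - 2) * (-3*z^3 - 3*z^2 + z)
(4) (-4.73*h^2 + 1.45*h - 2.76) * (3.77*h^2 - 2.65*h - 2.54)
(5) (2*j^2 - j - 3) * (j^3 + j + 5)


(1) = 9*b^4 - 3*b^2 + b - 5
(2) = -5*d^4 + 9*d^3 - d^2 - 13*d + 2
(3) = 6*z^4 + 12*z^3 + 4*z^2 - 2*z
(4) = -17.8321*h^4 + 18.001*h^3 - 2.2335*h^2 + 3.631*h + 7.0104
(5) = 2*j^5 - j^4 - j^3 + 9*j^2 - 8*j - 15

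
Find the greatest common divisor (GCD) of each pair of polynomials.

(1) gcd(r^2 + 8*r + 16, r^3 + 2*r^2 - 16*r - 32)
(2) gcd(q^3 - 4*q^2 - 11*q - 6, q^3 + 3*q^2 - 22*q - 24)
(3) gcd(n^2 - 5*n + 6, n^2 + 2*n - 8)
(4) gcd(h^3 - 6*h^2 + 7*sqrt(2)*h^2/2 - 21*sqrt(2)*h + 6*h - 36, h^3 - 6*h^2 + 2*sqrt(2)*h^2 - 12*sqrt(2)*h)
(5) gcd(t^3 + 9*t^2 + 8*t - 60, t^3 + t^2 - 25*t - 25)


(1) = gcd((r + 4)^2, (r - 4)*(r + 2)*(r + 4)) = r + 4
(2) = gcd((q - 6)*(q + 1)^2, (q - 4)*(q + 1)*(q + 6)) = q + 1
(3) = gcd((n - 3)*(n - 2), (n - 2)*(n + 4)) = n - 2
(4) = h^2 + h*(-6 + 2*sqrt(2)) - 12*sqrt(2)
(5) = gcd((t - 2)*(t + 5)*(t + 6), (t - 5)*(t + 1)*(t + 5)) = t + 5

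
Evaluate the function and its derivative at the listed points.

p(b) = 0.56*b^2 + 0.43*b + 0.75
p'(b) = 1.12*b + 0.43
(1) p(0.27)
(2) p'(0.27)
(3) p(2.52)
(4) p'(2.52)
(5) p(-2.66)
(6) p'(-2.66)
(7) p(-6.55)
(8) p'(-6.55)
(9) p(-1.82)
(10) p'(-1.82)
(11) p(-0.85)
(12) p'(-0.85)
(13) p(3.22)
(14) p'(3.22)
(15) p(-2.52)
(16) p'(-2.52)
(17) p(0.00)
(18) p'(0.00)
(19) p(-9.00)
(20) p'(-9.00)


(1) = 0.91
(2) = 0.73
(3) = 5.39
(4) = 3.25
(5) = 3.57
(6) = -2.55
(7) = 21.96
(8) = -6.91
(9) = 1.82
(10) = -1.61
(11) = 0.79
(12) = -0.52
(13) = 7.94
(14) = 4.04
(15) = 3.22
(16) = -2.39
(17) = 0.75
(18) = 0.43
(19) = 42.24
(20) = -9.65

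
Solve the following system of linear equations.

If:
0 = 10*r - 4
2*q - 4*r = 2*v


Then:
q = v + 4/5
r = 2/5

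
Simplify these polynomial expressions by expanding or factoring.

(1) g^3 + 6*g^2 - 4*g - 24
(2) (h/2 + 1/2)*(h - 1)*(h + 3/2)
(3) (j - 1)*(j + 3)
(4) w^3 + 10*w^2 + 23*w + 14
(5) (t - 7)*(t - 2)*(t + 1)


(1) = (g - 2)*(g + 2)*(g + 6)
(2) = h^3/2 + 3*h^2/4 - h/2 - 3/4
(3) = j^2 + 2*j - 3
(4) = (w + 1)*(w + 2)*(w + 7)
(5) = t^3 - 8*t^2 + 5*t + 14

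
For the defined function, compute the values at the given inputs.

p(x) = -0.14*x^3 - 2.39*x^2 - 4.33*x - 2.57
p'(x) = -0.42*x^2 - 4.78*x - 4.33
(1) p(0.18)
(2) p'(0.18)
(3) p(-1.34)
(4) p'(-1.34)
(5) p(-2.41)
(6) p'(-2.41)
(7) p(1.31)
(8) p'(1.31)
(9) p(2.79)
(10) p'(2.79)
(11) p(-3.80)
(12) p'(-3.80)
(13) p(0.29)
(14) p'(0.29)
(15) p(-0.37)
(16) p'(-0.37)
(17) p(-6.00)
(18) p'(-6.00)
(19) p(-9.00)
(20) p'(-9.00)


(1) = -3.43
(2) = -5.20
(3) = -0.72
(4) = 1.32
(5) = -4.06
(6) = 4.75
(7) = -12.66
(8) = -11.31
(9) = -36.30
(10) = -20.94
(11) = -12.95
(12) = 7.77
(13) = -4.03
(14) = -5.75
(15) = -1.29
(16) = -2.62
(17) = -32.39
(18) = 9.23
(19) = -55.13
(20) = 4.67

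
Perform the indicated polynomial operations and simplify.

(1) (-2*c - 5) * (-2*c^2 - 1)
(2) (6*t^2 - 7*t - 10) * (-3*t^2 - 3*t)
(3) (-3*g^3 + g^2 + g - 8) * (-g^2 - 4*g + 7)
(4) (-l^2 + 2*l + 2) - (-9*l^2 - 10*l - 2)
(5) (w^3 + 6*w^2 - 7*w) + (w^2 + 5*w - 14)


(1) = 4*c^3 + 10*c^2 + 2*c + 5
(2) = -18*t^4 + 3*t^3 + 51*t^2 + 30*t
(3) = 3*g^5 + 11*g^4 - 26*g^3 + 11*g^2 + 39*g - 56
(4) = 8*l^2 + 12*l + 4
(5) = w^3 + 7*w^2 - 2*w - 14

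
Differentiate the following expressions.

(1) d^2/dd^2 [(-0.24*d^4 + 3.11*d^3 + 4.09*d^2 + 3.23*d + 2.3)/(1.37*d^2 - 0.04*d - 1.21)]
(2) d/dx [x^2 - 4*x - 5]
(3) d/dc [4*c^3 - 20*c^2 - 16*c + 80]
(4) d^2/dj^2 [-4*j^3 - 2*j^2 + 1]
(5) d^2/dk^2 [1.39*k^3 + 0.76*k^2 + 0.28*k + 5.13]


(1) = (-0.900912*d^6 + 0.078912*d^5 + 2.384784*d^4 + 22.708028*d^3 + 63.267714*d^2 + 58.690092*d + 19.296454)/(2.571353*d^6 - 0.225228*d^5 - 6.806571*d^4 + 0.397784*d^3 + 6.011643*d^2 - 0.175692*d - 1.771561)
(2) = 2*x - 4
(3) = 12*c^2 - 40*c - 16
(4) = -24*j - 4
(5) = 8.34*k + 1.52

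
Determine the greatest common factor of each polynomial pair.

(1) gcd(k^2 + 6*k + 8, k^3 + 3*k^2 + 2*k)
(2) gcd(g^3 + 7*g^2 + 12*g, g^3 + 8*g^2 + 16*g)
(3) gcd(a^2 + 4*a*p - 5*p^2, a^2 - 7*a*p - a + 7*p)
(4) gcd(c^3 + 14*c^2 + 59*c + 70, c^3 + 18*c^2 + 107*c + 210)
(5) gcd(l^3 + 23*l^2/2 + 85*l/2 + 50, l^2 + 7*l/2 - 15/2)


(1) = gcd((k + 2)*(k + 4), k*(k + 1)*(k + 2)) = k + 2
(2) = gcd(g*(g + 3)*(g + 4), g*(g + 4)^2) = g^2 + 4*g
(3) = 1
(4) = gcd((c + 2)*(c + 5)*(c + 7), (c + 5)*(c + 6)*(c + 7)) = c^2 + 12*c + 35
(5) = l + 5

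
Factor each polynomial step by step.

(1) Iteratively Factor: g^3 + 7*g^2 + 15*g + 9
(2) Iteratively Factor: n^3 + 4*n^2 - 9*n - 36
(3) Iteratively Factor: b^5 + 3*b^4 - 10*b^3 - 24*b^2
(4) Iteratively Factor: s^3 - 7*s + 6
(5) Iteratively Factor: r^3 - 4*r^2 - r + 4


(1) = (g + 1)*(g^2 + 6*g + 9) = (g + 1)*(g + 3)*(g + 3)
(2) = (n + 4)*(n^2 - 9) = (n - 3)*(n + 4)*(n + 3)
(3) = (b - 3)*(b^4 + 6*b^3 + 8*b^2) = (b - 3)*(b + 2)*(b^3 + 4*b^2) = (b - 3)*(b + 2)*(b + 4)*(b^2) = b*(b - 3)*(b + 2)*(b + 4)*(b)
(4) = (s - 1)*(s^2 + s - 6) = (s - 1)*(s + 3)*(s - 2)
(5) = (r - 4)*(r^2 - 1) = (r - 4)*(r + 1)*(r - 1)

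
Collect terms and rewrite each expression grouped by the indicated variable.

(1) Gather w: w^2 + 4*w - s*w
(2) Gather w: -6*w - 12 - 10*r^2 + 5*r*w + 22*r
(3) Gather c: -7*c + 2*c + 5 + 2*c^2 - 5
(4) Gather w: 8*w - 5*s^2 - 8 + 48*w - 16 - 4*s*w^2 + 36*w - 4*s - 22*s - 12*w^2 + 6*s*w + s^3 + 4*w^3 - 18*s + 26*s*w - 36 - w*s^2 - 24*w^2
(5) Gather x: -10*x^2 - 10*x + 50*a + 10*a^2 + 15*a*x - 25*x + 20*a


(1) = w^2 + w*(4 - s)
(2) = -10*r^2 + 22*r + w*(5*r - 6) - 12
(3) = 2*c^2 - 5*c
(4) = s^3 - 5*s^2 - 44*s + 4*w^3 + w^2*(-4*s - 36) + w*(-s^2 + 32*s + 92) - 60
(5) = 10*a^2 + 70*a - 10*x^2 + x*(15*a - 35)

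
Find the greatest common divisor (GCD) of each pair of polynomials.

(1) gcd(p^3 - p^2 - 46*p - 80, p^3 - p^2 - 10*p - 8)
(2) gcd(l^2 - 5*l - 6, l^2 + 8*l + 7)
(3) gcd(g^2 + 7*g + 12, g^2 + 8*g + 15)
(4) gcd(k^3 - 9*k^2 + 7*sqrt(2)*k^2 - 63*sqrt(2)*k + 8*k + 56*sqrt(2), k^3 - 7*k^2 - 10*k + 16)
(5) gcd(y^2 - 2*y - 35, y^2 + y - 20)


(1) = gcd((p - 8)*(p + 2)*(p + 5), (p - 4)*(p + 1)*(p + 2)) = p + 2
(2) = l + 1
(3) = g + 3
(4) = k^2 - 9*k + 8
(5) = y + 5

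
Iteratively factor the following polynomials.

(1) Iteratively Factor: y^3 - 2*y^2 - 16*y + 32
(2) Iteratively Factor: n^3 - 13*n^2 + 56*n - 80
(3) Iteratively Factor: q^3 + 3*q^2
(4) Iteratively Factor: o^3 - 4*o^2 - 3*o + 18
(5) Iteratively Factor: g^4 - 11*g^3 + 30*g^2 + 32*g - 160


(1) = (y - 2)*(y^2 - 16) = (y - 2)*(y + 4)*(y - 4)
(2) = (n - 4)*(n^2 - 9*n + 20) = (n - 5)*(n - 4)*(n - 4)
(3) = (q)*(q^2 + 3*q) = q^2*(q + 3)
(4) = (o - 3)*(o^2 - o - 6) = (o - 3)^2*(o + 2)
(5) = (g - 4)*(g^3 - 7*g^2 + 2*g + 40) = (g - 5)*(g - 4)*(g^2 - 2*g - 8) = (g - 5)*(g - 4)^2*(g + 2)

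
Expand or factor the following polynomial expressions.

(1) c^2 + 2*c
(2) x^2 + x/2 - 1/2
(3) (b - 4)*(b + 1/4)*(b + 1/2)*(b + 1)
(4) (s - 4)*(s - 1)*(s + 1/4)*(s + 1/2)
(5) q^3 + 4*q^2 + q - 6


(1) = c*(c + 2)
(2) = (x - 1/2)*(x + 1)
(3) = b^4 - 9*b^3/4 - 49*b^2/8 - 27*b/8 - 1/2
(4) = s^4 - 17*s^3/4 + 3*s^2/8 + 19*s/8 + 1/2
(5) = (q - 1)*(q + 2)*(q + 3)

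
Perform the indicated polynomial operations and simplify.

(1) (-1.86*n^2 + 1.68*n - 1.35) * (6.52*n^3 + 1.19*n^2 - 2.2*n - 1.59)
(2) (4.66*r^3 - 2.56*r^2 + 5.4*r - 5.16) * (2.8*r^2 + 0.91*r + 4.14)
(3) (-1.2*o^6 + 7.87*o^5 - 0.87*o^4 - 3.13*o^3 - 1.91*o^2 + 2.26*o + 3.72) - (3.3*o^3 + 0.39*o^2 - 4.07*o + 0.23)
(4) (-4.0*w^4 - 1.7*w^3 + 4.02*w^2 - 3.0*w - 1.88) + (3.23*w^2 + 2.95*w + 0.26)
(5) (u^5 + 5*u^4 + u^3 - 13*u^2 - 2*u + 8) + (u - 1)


(1) = -12.1272*n^5 + 8.7402*n^4 - 2.7108*n^3 - 2.3451*n^2 + 0.2988*n + 2.1465
(2) = 13.048*r^5 - 2.9274*r^4 + 32.0828*r^3 - 20.1324*r^2 + 17.6604*r - 21.3624
(3) = -1.2*o^6 + 7.87*o^5 - 0.87*o^4 - 6.43*o^3 - 2.3*o^2 + 6.33*o + 3.49
(4) = -4.0*w^4 - 1.7*w^3 + 7.25*w^2 - 0.05*w - 1.62
(5) = u^5 + 5*u^4 + u^3 - 13*u^2 - u + 7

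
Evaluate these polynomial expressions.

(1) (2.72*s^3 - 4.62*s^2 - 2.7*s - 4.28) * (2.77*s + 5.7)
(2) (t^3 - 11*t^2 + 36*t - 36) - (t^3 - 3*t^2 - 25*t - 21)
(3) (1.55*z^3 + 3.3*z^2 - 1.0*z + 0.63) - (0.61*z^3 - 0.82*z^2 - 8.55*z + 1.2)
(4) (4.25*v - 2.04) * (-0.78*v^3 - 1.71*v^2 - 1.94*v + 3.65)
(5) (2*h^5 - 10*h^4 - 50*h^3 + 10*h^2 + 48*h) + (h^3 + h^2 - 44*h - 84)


(1) = 7.5344*s^4 + 2.7066*s^3 - 33.813*s^2 - 27.2456*s - 24.396
(2) = -8*t^2 + 61*t - 15
(3) = 0.94*z^3 + 4.12*z^2 + 7.55*z - 0.57
(4) = -3.315*v^4 - 5.6763*v^3 - 4.7566*v^2 + 19.4701*v - 7.446
(5) = 2*h^5 - 10*h^4 - 49*h^3 + 11*h^2 + 4*h - 84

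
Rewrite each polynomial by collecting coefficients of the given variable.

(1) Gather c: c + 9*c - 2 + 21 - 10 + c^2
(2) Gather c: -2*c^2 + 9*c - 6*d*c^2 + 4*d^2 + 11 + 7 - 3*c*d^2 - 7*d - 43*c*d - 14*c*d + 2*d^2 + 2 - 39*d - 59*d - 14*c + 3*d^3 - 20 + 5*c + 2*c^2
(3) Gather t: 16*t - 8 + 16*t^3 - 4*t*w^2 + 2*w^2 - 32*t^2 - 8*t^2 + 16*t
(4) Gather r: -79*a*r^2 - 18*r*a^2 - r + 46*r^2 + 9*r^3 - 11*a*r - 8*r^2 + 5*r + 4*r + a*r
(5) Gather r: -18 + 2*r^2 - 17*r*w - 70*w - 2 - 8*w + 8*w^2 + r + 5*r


(1) = c^2 + 10*c + 9
(2) = -6*c^2*d + c*(-3*d^2 - 57*d) + 3*d^3 + 6*d^2 - 105*d
(3) = 16*t^3 - 40*t^2 + t*(32 - 4*w^2) + 2*w^2 - 8
(4) = 9*r^3 + r^2*(38 - 79*a) + r*(-18*a^2 - 10*a + 8)
(5) = 2*r^2 + r*(6 - 17*w) + 8*w^2 - 78*w - 20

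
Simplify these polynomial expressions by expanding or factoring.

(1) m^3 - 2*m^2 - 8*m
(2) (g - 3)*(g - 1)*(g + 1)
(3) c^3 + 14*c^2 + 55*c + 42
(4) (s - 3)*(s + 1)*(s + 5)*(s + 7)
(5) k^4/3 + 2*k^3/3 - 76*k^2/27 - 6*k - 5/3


(1) = m*(m - 4)*(m + 2)
(2) = g^3 - 3*g^2 - g + 3
(3) = (c + 1)*(c + 6)*(c + 7)
(4) = s^4 + 10*s^3 + 8*s^2 - 106*s - 105
(5) = (k/3 + 1)*(k - 3)*(k + 1/3)*(k + 5/3)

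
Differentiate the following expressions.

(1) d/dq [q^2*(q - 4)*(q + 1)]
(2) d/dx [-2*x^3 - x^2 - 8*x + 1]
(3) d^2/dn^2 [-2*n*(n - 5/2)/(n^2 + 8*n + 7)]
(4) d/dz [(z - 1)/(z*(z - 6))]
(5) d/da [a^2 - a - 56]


(1) = q*(4*q^2 - 9*q - 8)
(2) = -6*x^2 - 2*x - 8
(3) = 42*(n^3 + 2*n^2 - 5*n - 18)/(n^6 + 24*n^5 + 213*n^4 + 848*n^3 + 1491*n^2 + 1176*n + 343)
(4) = (-z^2 + 2*z - 6)/(z^2*(z^2 - 12*z + 36))
(5) = 2*a - 1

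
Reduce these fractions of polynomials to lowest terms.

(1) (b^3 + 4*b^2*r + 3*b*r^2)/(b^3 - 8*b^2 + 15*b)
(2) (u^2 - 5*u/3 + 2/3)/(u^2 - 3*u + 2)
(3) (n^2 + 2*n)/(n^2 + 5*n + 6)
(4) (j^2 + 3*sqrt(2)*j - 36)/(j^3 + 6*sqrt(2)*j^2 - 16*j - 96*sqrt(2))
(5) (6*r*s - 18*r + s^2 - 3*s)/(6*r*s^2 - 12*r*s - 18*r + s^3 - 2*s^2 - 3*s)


(1) = (b^2 + 4*b*r + 3*r^2)/(b^2 - 8*b + 15)
(2) = (3*u - 2)/(3*u - 6)
(3) = n/(n + 3)
(4) = (j - 3*sqrt(2))/(j^2 - 16)
(5) = 1/(s + 1)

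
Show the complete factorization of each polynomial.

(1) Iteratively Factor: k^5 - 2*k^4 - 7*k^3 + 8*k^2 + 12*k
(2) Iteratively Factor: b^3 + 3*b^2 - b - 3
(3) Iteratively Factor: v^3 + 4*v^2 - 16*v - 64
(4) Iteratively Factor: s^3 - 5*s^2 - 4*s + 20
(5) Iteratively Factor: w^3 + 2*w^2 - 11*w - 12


(1) = (k + 2)*(k^4 - 4*k^3 + k^2 + 6*k) = (k + 1)*(k + 2)*(k^3 - 5*k^2 + 6*k) = (k - 3)*(k + 1)*(k + 2)*(k^2 - 2*k) = (k - 3)*(k - 2)*(k + 1)*(k + 2)*(k)
(2) = (b + 3)*(b^2 - 1) = (b - 1)*(b + 3)*(b + 1)
(3) = (v + 4)*(v^2 - 16) = (v - 4)*(v + 4)*(v + 4)
(4) = (s - 2)*(s^2 - 3*s - 10) = (s - 2)*(s + 2)*(s - 5)
(5) = (w + 1)*(w^2 + w - 12) = (w - 3)*(w + 1)*(w + 4)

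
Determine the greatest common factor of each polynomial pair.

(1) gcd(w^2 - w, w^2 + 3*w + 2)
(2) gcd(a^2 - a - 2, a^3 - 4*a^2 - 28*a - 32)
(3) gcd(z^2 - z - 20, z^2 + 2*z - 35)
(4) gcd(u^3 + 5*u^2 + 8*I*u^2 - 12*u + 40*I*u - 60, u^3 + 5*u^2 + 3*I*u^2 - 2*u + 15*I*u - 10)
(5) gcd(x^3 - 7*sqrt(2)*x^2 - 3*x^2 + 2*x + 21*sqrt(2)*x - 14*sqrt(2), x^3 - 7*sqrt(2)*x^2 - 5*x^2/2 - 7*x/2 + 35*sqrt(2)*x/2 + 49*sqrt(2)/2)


(1) = 1
(2) = 1
(3) = gcd((z - 5)*(z + 4), (z - 5)*(z + 7)) = z - 5
(4) = u^2 + u*(5 + 2*I) + 10*I
(5) = gcd((x - 2)*(x - 1)*(x - 7*sqrt(2)), (x - 7/2)*(x + 1)*(x - 7*sqrt(2))) = x - 7*sqrt(2)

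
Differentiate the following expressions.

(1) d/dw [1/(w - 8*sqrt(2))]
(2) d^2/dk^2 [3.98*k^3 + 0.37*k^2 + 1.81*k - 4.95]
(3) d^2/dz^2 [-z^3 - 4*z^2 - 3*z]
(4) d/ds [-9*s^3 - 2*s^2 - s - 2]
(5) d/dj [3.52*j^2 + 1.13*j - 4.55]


(1) = -1/(w - 8*sqrt(2))^2
(2) = 23.88*k + 0.74
(3) = -6*z - 8
(4) = -27*s^2 - 4*s - 1
(5) = 7.04*j + 1.13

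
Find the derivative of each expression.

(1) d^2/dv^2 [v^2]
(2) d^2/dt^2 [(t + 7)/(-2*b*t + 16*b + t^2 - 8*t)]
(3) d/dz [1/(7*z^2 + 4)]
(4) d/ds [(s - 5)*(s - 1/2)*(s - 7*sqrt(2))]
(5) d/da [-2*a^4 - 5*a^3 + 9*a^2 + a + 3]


(1) = 2
(2) = 2*(-4*(t + 7)*(b - t + 4)^2 + (2*b - 3*t + 1)*(2*b*t - 16*b - t^2 + 8*t))/(2*b*t - 16*b - t^2 + 8*t)^3
(3) = -14*z/(7*z^2 + 4)^2
(4) = 3*s^2 - 14*sqrt(2)*s - 11*s + 5/2 + 77*sqrt(2)/2
(5) = -8*a^3 - 15*a^2 + 18*a + 1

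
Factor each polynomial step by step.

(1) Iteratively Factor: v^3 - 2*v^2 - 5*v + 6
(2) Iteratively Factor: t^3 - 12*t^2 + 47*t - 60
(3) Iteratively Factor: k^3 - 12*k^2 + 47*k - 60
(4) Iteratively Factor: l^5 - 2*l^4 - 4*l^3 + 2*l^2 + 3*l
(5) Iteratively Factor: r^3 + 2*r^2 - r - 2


(1) = (v - 3)*(v^2 + v - 2) = (v - 3)*(v - 1)*(v + 2)
(2) = (t - 4)*(t^2 - 8*t + 15) = (t - 5)*(t - 4)*(t - 3)
(3) = (k - 4)*(k^2 - 8*k + 15) = (k - 4)*(k - 3)*(k - 5)
(4) = (l - 3)*(l^4 + l^3 - l^2 - l) = (l - 3)*(l - 1)*(l^3 + 2*l^2 + l) = l*(l - 3)*(l - 1)*(l^2 + 2*l + 1) = l*(l - 3)*(l - 1)*(l + 1)*(l + 1)
(5) = (r + 2)*(r^2 - 1) = (r - 1)*(r + 2)*(r + 1)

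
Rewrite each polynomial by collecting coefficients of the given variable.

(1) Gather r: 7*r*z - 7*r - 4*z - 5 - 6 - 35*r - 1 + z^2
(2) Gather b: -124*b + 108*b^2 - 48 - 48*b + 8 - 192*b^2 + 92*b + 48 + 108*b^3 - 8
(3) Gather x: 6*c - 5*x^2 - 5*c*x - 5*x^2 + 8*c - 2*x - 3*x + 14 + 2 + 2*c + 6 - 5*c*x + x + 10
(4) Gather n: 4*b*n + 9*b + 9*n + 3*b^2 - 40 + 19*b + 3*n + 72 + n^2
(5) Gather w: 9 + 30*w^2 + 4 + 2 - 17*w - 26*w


(1) = r*(7*z - 42) + z^2 - 4*z - 12
(2) = 108*b^3 - 84*b^2 - 80*b
(3) = 16*c - 10*x^2 + x*(-10*c - 4) + 32
(4) = 3*b^2 + 28*b + n^2 + n*(4*b + 12) + 32
(5) = 30*w^2 - 43*w + 15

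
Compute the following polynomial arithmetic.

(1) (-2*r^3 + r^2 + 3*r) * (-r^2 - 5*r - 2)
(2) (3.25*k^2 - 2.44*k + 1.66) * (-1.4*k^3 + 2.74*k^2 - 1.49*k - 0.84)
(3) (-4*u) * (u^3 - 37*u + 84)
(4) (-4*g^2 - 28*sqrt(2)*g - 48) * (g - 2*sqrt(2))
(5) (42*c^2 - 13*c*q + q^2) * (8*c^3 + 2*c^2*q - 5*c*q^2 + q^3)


(1) = 2*r^5 + 9*r^4 - 4*r^3 - 17*r^2 - 6*r
(2) = -4.55*k^5 + 12.321*k^4 - 13.8521*k^3 + 5.454*k^2 - 0.4238*k - 1.3944
(3) = -4*u^4 + 148*u^2 - 336*u
(4) = -4*g^3 - 20*sqrt(2)*g^2 + 64*g + 96*sqrt(2)
(5) = 336*c^5 - 20*c^4*q - 228*c^3*q^2 + 109*c^2*q^3 - 18*c*q^4 + q^5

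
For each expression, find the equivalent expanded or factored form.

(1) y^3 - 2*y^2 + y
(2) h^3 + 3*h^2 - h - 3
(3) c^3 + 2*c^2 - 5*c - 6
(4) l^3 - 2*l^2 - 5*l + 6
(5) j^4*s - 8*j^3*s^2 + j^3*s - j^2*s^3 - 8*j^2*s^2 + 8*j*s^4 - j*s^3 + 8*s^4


(1) = y*(y - 1)^2
(2) = (h - 1)*(h + 1)*(h + 3)
(3) = (c - 2)*(c + 1)*(c + 3)
(4) = (l - 3)*(l - 1)*(l + 2)
(5) = (j - 8*s)*(j - s)*(j + s)*(j*s + s)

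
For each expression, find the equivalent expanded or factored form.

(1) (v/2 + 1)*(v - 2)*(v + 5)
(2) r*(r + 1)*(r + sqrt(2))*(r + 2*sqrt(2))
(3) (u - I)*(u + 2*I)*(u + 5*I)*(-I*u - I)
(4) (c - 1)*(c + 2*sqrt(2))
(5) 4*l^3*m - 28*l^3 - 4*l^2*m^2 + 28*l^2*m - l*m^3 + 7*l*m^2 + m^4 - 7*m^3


(1) = v^3/2 + 5*v^2/2 - 2*v - 10
(2) = r^4 + r^3 + 3*sqrt(2)*r^3 + 4*r^2 + 3*sqrt(2)*r^2 + 4*r
(3) = -I*u^4 + 6*u^3 - I*u^3 + 6*u^2 + 3*I*u^2 + 10*u + 3*I*u + 10
(4) = c^2 - c + 2*sqrt(2)*c - 2*sqrt(2)
(5) = (-2*l + m)*(-l + m)*(2*l + m)*(m - 7)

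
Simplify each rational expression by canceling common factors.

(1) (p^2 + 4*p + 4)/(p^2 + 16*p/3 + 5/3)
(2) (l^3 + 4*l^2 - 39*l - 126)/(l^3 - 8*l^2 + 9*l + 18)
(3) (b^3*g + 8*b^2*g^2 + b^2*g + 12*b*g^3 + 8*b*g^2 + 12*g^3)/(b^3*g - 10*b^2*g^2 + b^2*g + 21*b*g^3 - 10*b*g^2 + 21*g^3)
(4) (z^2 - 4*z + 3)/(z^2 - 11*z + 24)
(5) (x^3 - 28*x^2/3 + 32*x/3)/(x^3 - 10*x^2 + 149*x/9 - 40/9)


(1) = (3*p^2 + 12*p + 12)/(3*p^2 + 16*p + 5)
(2) = (l^2 + 10*l + 21)/(l^2 - 2*l - 3)
(3) = (b^2 + 8*b*g + 12*g^2)/(b^2 - 10*b*g + 21*g^2)
(4) = (z - 1)/(z - 8)
(5) = (9*x^2 - 12*x)/(9*x^2 - 18*x + 5)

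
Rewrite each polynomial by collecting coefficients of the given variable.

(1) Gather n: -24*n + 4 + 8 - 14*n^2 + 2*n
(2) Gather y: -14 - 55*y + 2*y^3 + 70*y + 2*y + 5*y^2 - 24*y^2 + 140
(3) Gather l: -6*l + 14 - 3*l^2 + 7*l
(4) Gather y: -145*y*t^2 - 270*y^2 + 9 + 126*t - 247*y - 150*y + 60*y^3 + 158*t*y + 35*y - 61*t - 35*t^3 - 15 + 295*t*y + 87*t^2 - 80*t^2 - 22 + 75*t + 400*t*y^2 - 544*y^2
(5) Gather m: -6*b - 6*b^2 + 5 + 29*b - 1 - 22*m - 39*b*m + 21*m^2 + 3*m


(1) = -14*n^2 - 22*n + 12
(2) = 2*y^3 - 19*y^2 + 17*y + 126
(3) = -3*l^2 + l + 14
(4) = -35*t^3 + 7*t^2 + 140*t + 60*y^3 + y^2*(400*t - 814) + y*(-145*t^2 + 453*t - 362) - 28
(5) = -6*b^2 + 23*b + 21*m^2 + m*(-39*b - 19) + 4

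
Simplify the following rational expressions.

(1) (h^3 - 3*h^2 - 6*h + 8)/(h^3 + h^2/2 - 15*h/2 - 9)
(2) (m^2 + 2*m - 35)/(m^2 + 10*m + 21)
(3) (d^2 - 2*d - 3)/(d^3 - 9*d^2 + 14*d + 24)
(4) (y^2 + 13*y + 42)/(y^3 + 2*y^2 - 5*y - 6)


(1) = (2*h^2 - 10*h + 8)/(2*h^2 - 3*h - 9)
(2) = (m - 5)/(m + 3)
(3) = (d - 3)/(d^2 - 10*d + 24)
(4) = (y^2 + 13*y + 42)/(y^3 + 2*y^2 - 5*y - 6)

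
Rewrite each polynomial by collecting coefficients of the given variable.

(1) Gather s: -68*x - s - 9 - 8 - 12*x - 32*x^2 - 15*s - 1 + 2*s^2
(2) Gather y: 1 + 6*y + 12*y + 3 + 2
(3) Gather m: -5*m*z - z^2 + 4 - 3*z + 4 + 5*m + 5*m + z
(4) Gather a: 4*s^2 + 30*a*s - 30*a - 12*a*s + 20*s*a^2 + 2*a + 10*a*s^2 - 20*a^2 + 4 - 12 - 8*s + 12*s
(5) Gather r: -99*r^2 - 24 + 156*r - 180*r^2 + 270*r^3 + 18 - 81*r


(1) = 2*s^2 - 16*s - 32*x^2 - 80*x - 18
(2) = 18*y + 6
(3) = m*(10 - 5*z) - z^2 - 2*z + 8
(4) = a^2*(20*s - 20) + a*(10*s^2 + 18*s - 28) + 4*s^2 + 4*s - 8
(5) = 270*r^3 - 279*r^2 + 75*r - 6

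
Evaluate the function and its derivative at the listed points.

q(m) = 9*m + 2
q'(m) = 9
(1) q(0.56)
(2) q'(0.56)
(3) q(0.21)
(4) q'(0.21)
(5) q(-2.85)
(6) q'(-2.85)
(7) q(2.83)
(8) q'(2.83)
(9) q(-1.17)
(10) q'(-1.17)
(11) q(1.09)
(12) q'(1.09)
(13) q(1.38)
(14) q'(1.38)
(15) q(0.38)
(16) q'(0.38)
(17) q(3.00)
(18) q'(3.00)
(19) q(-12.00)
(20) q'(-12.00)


(1) = 7.04
(2) = 9.00
(3) = 3.89
(4) = 9.00
(5) = -23.65
(6) = 9.00
(7) = 27.47
(8) = 9.00
(9) = -8.53
(10) = 9.00
(11) = 11.81
(12) = 9.00
(13) = 14.42
(14) = 9.00
(15) = 5.42
(16) = 9.00
(17) = 29.00
(18) = 9.00
(19) = -106.00
(20) = 9.00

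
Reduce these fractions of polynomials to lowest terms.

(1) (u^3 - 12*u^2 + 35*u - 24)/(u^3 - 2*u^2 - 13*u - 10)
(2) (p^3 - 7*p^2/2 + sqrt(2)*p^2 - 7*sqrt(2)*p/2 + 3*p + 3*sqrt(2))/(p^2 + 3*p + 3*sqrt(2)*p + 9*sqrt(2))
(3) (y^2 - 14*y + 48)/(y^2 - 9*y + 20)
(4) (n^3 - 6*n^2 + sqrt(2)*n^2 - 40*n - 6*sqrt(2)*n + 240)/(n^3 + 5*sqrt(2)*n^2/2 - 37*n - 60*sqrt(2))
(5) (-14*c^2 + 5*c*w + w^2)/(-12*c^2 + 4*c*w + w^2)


(1) = (u^3 - 12*u^2 + 35*u - 24)/(u^3 - 2*u^2 - 13*u - 10)
(2) = (2*p^3 + p^2*(-7 + 2*sqrt(2)) + p*(6 - 7*sqrt(2)) + 6*sqrt(2))/(2*p^2 + p*(6 + 6*sqrt(2)) + 18*sqrt(2))
(3) = (y^2 - 14*y + 48)/(y^2 - 9*y + 20)
(4) = (2*n - 12)/(2*n + 3*sqrt(2))
(5) = (7*c + w)/(6*c + w)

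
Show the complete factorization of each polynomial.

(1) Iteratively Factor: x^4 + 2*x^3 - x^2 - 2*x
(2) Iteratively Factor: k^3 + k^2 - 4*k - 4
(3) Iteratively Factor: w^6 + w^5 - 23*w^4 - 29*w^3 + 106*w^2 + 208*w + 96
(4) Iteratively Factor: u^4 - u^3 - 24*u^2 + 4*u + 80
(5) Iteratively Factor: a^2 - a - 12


(1) = (x + 2)*(x^3 - x) = (x + 1)*(x + 2)*(x^2 - x) = x*(x + 1)*(x + 2)*(x - 1)
(2) = (k + 2)*(k^2 - k - 2) = (k + 1)*(k + 2)*(k - 2)
(3) = (w - 4)*(w^5 + 5*w^4 - 3*w^3 - 41*w^2 - 58*w - 24) = (w - 4)*(w + 2)*(w^4 + 3*w^3 - 9*w^2 - 23*w - 12) = (w - 4)*(w + 2)*(w + 4)*(w^3 - w^2 - 5*w - 3) = (w - 4)*(w + 1)*(w + 2)*(w + 4)*(w^2 - 2*w - 3) = (w - 4)*(w + 1)^2*(w + 2)*(w + 4)*(w - 3)
(4) = (u + 2)*(u^3 - 3*u^2 - 18*u + 40) = (u - 2)*(u + 2)*(u^2 - u - 20) = (u - 5)*(u - 2)*(u + 2)*(u + 4)
(5) = (a + 3)*(a - 4)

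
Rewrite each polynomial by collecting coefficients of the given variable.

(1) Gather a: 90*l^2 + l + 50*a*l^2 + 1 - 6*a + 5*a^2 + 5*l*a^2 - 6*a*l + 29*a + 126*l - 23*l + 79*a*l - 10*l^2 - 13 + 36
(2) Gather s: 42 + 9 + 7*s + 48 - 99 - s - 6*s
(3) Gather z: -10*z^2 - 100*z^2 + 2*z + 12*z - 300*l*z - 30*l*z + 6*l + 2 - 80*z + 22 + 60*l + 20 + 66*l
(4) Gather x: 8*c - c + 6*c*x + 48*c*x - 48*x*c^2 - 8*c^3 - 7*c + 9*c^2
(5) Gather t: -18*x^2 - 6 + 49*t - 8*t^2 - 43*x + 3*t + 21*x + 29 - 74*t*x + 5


(1) = a^2*(5*l + 5) + a*(50*l^2 + 73*l + 23) + 80*l^2 + 104*l + 24
(2) = 0
(3) = 132*l - 110*z^2 + z*(-330*l - 66) + 44
(4) = -8*c^3 + 9*c^2 + x*(-48*c^2 + 54*c)
(5) = -8*t^2 + t*(52 - 74*x) - 18*x^2 - 22*x + 28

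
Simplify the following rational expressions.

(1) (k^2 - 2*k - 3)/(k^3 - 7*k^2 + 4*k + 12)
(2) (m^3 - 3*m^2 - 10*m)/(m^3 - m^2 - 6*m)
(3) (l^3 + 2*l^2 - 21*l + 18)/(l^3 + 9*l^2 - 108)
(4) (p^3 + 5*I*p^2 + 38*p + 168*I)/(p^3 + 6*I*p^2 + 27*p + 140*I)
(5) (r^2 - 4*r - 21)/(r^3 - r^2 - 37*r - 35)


(1) = (k - 3)/(k^2 - 8*k + 12)
(2) = (m - 5)/(m - 3)
(3) = (l - 1)/(l + 6)
(4) = (p - 6*I)/(p - 5*I)
(5) = (r + 3)/(r^2 + 6*r + 5)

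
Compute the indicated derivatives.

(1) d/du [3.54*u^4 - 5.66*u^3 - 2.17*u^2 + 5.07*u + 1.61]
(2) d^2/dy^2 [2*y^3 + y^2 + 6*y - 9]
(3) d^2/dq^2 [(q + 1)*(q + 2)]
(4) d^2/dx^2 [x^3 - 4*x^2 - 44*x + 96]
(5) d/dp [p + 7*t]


(1) = 14.16*u^3 - 16.98*u^2 - 4.34*u + 5.07
(2) = 12*y + 2
(3) = 2
(4) = 6*x - 8
(5) = 1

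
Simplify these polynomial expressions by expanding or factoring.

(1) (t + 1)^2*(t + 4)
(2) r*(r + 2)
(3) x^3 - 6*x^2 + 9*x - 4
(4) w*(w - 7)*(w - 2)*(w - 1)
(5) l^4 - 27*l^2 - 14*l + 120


(1) = t^3 + 6*t^2 + 9*t + 4
(2) = r^2 + 2*r
(3) = (x - 4)*(x - 1)^2
(4) = w^4 - 10*w^3 + 23*w^2 - 14*w
(5) = (l - 5)*(l - 2)*(l + 3)*(l + 4)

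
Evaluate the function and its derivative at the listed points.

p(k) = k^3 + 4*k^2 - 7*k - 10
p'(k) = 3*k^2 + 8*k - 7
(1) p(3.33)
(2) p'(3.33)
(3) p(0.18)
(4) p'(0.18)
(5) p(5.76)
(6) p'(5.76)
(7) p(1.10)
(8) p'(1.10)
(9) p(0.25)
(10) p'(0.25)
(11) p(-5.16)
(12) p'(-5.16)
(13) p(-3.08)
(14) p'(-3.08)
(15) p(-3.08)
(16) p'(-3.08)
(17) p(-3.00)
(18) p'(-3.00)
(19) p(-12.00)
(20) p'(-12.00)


(1) = 47.97
(2) = 52.91
(3) = -11.12
(4) = -5.46
(5) = 273.49
(6) = 138.61
(7) = -11.53
(8) = 5.43
(9) = -11.48
(10) = -4.81
(11) = -4.77
(12) = 31.60
(13) = 20.29
(14) = -3.18
(15) = 20.29
(16) = -3.18
(17) = 20.00
(18) = -4.00
(19) = -1078.00
(20) = 329.00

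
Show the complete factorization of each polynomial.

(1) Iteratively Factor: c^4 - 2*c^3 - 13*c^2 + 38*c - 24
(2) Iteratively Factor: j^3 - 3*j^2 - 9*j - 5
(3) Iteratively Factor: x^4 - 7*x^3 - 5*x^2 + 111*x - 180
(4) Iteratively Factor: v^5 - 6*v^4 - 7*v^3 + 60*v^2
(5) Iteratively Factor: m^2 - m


(1) = (c - 2)*(c^3 - 13*c + 12) = (c - 2)*(c + 4)*(c^2 - 4*c + 3) = (c - 2)*(c - 1)*(c + 4)*(c - 3)
(2) = (j + 1)*(j^2 - 4*j - 5) = (j - 5)*(j + 1)*(j + 1)
(3) = (x + 4)*(x^3 - 11*x^2 + 39*x - 45) = (x - 3)*(x + 4)*(x^2 - 8*x + 15) = (x - 3)^2*(x + 4)*(x - 5)
(4) = (v)*(v^4 - 6*v^3 - 7*v^2 + 60*v) = v*(v + 3)*(v^3 - 9*v^2 + 20*v) = v^2*(v + 3)*(v^2 - 9*v + 20) = v^2*(v - 5)*(v + 3)*(v - 4)
(5) = (m - 1)*(m)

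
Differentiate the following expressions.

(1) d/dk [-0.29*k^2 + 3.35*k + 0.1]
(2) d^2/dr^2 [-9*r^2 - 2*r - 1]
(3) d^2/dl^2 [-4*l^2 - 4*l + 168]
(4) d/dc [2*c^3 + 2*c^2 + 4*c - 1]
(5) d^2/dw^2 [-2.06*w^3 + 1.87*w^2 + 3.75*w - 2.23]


(1) = 3.35 - 0.58*k
(2) = -18
(3) = -8
(4) = 6*c^2 + 4*c + 4
(5) = 3.74 - 12.36*w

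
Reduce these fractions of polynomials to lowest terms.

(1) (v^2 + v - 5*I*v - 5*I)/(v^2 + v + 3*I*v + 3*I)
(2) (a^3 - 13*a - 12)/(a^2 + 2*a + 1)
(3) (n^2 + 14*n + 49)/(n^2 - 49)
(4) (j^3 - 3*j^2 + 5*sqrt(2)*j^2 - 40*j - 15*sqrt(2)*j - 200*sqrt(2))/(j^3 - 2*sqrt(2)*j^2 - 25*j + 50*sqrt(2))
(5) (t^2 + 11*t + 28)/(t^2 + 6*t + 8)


(1) = (v - 5*I)/(v + 3*I)
(2) = (a^2 - a - 12)/(a + 1)
(3) = (n + 7)/(n - 7)
(4) = (j^2 + j*(-8 + 5*sqrt(2)) - 40*sqrt(2))/(j^2 + j*(-5 - 2*sqrt(2)) + 10*sqrt(2))
(5) = (t + 7)/(t + 2)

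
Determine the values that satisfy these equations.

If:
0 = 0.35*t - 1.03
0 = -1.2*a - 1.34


Then:
a = -1.12
t = 2.94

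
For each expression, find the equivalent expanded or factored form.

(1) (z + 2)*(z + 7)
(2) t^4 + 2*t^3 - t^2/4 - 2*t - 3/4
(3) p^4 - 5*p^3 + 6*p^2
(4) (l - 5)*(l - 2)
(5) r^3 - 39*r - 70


(1) = z^2 + 9*z + 14
(2) = (t - 1)*(t + 1/2)*(t + 1)*(t + 3/2)
(3) = p^2*(p - 3)*(p - 2)
(4) = l^2 - 7*l + 10
(5) = (r - 7)*(r + 2)*(r + 5)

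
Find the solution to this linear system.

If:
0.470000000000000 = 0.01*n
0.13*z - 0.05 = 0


Then:
n = 47.00
z = 0.38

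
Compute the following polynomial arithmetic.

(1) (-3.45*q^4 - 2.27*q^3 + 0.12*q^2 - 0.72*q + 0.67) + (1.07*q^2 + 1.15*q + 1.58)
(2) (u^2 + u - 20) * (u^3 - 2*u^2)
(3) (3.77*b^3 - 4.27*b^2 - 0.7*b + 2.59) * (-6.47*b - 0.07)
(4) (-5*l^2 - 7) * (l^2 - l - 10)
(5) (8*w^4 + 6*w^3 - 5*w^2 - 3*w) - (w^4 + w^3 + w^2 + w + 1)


(1) = -3.45*q^4 - 2.27*q^3 + 1.19*q^2 + 0.43*q + 2.25
(2) = u^5 - u^4 - 22*u^3 + 40*u^2
(3) = -24.3919*b^4 + 27.363*b^3 + 4.8279*b^2 - 16.7083*b - 0.1813
(4) = -5*l^4 + 5*l^3 + 43*l^2 + 7*l + 70
(5) = 7*w^4 + 5*w^3 - 6*w^2 - 4*w - 1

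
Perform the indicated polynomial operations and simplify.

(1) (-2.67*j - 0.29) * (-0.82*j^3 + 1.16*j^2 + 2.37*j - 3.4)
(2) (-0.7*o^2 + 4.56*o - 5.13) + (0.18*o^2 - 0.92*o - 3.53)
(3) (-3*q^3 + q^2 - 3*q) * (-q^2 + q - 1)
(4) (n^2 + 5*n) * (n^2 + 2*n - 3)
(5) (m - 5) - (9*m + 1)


(1) = 2.1894*j^4 - 2.8594*j^3 - 6.6643*j^2 + 8.3907*j + 0.986
(2) = -0.52*o^2 + 3.64*o - 8.66
(3) = 3*q^5 - 4*q^4 + 7*q^3 - 4*q^2 + 3*q
(4) = n^4 + 7*n^3 + 7*n^2 - 15*n
(5) = -8*m - 6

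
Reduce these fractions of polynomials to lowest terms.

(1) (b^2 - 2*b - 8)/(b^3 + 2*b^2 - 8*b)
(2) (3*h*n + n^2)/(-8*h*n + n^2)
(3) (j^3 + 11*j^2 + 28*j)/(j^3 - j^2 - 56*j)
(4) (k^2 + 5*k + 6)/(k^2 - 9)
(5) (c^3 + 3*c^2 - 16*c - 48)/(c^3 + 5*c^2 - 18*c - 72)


(1) = (b^2 - 2*b - 8)/(b^3 + 2*b^2 - 8*b)
(2) = (-3*h - n)/(8*h - n)
(3) = (j + 4)/(j - 8)
(4) = (k + 2)/(k - 3)
(5) = (c + 4)/(c + 6)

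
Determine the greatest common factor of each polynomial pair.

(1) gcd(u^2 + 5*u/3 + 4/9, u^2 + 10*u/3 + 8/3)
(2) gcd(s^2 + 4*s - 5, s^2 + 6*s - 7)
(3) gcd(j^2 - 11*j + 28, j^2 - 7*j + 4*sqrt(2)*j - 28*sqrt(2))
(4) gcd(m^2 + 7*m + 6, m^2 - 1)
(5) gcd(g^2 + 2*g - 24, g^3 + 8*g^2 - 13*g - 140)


(1) = u + 4/3
(2) = gcd((s - 1)*(s + 5), (s - 1)*(s + 7)) = s - 1
(3) = gcd((j - 7)*(j - 4), (j - 7)*(j + 4*sqrt(2))) = j - 7
(4) = m + 1
(5) = gcd((g - 4)*(g + 6), (g - 4)*(g + 5)*(g + 7)) = g - 4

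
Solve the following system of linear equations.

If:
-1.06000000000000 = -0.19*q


Then:
q = 5.58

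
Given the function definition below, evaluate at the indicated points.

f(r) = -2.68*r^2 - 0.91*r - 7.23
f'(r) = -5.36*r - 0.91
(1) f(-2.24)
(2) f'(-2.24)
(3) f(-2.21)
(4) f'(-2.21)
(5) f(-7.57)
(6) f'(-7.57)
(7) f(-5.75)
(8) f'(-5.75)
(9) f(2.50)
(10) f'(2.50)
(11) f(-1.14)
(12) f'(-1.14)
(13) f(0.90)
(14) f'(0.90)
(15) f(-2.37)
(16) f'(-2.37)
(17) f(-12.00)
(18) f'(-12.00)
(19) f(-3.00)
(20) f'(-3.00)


(1) = -18.64
(2) = 11.10
(3) = -18.31
(4) = 10.94
(5) = -153.92
(6) = 39.67
(7) = -90.61
(8) = 29.91
(9) = -26.25
(10) = -14.31
(11) = -9.68
(12) = 5.20
(13) = -10.22
(14) = -5.73
(15) = -20.13
(16) = 11.79
(17) = -382.23
(18) = 63.41
(19) = -28.62
(20) = 15.17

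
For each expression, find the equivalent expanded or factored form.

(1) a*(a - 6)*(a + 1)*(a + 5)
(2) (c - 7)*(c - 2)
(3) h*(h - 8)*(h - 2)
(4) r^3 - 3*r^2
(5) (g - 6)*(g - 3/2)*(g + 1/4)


(1) = a^4 - 31*a^2 - 30*a
(2) = c^2 - 9*c + 14
(3) = h^3 - 10*h^2 + 16*h
(4) = r^2*(r - 3)
(5) = g^3 - 29*g^2/4 + 57*g/8 + 9/4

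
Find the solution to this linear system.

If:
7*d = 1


Then:
d = 1/7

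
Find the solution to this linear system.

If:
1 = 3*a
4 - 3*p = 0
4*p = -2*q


Then:
a = 1/3
p = 4/3
q = -8/3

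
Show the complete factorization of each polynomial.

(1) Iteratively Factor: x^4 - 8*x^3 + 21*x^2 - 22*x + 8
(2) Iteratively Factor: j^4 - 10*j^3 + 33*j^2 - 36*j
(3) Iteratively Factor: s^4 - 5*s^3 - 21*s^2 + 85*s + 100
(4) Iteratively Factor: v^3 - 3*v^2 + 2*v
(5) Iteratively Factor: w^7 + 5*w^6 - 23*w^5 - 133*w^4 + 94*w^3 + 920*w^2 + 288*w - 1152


(1) = (x - 4)*(x^3 - 4*x^2 + 5*x - 2) = (x - 4)*(x - 1)*(x^2 - 3*x + 2) = (x - 4)*(x - 2)*(x - 1)*(x - 1)
(2) = (j - 3)*(j^3 - 7*j^2 + 12*j) = (j - 4)*(j - 3)*(j^2 - 3*j) = j*(j - 4)*(j - 3)*(j - 3)
(3) = (s - 5)*(s^3 - 21*s - 20) = (s - 5)*(s + 1)*(s^2 - s - 20) = (s - 5)*(s + 1)*(s + 4)*(s - 5)
(4) = (v - 1)*(v^2 - 2*v) = v*(v - 1)*(v - 2)
(5) = (w + 4)*(w^6 + w^5 - 27*w^4 - 25*w^3 + 194*w^2 + 144*w - 288) = (w + 4)^2*(w^5 - 3*w^4 - 15*w^3 + 35*w^2 + 54*w - 72) = (w + 3)*(w + 4)^2*(w^4 - 6*w^3 + 3*w^2 + 26*w - 24) = (w + 2)*(w + 3)*(w + 4)^2*(w^3 - 8*w^2 + 19*w - 12) = (w - 1)*(w + 2)*(w + 3)*(w + 4)^2*(w^2 - 7*w + 12) = (w - 3)*(w - 1)*(w + 2)*(w + 3)*(w + 4)^2*(w - 4)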